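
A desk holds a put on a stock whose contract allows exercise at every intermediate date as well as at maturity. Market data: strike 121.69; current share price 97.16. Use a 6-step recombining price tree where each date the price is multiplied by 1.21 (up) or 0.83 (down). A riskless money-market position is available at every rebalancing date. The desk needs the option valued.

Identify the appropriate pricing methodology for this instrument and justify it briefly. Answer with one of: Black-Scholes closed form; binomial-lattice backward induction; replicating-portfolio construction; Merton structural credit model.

framework: binomial-lattice backward induction

Key observation: the exercise right at every one of the 6 steps is what matters: each node needs max(121.69 − S, continuation), which only the stepwise tree valuation starting from spot 97.16 delivers.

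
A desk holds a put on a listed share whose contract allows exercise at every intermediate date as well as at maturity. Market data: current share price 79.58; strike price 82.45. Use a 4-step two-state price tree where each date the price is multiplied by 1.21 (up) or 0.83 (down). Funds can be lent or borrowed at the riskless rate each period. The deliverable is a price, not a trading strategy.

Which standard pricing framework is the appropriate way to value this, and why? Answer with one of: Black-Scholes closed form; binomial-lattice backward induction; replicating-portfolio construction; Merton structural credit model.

Key observation: the exercise right at every one of the 4 steps is what matters: each node needs max(82.45 − S, continuation), which only the stepwise tree valuation starting from spot 79.58 delivers.

framework: binomial-lattice backward induction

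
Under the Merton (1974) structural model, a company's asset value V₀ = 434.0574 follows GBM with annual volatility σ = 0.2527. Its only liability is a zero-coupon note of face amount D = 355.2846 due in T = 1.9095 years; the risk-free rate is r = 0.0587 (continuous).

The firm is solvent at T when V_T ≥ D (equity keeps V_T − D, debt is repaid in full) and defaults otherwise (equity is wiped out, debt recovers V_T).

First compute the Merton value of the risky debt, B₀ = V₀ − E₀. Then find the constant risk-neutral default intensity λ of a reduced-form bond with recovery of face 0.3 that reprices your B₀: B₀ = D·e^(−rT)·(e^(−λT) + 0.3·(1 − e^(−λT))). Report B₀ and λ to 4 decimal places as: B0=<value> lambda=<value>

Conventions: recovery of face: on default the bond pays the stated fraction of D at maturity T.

B0=304.5807 lambda=0.0316

Equity is a call on the firm's assets struck at D = 355.2846:
d₁ = [ln(V₀/D) + (r + σ²/2)T] / (σ√T)
   = [ln(434.0574/355.2846) + (0.0587 + 0.5·0.2527²)·1.9095] / (0.2527·√1.9095)
   = [0.200258 + 0.173055] / 0.349193 = 1.069075
d₂ = d₁ − σ√T = 1.069075 − 0.349193 = 0.719882
N(d₁) = 0.857482,  N(d₂) = 0.764201,  e^(−rT) = 0.893966
E₀ = V₀·N(d₁) − D·e^(−rT)·N(d₂)
   = 434.0574·0.857482 − 355.2846·0.893966·0.764201 = 129.476693
B₀ = V₀ − E₀ = 434.0574 − 129.476693 = 304.580707
e^(−λT) = (B₀·e^(rT)/D − 0.3)/(1 − 0.3) = (304.5807·1.118611/355.2846 − 0.3)/0.7 = 0.94138579
λ = −ln(0.94138579)/1.9095 = 0.031632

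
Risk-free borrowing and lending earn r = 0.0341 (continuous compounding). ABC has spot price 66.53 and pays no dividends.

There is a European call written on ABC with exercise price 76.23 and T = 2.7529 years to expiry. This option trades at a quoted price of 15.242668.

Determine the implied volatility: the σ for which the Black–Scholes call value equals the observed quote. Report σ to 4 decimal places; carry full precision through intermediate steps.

sigma = 0.3759

At σ = 0.3759 the Black–Scholes value reproduces the quote:
σ√T = 0.3759·√2.7529 = 0.623688
d₁ = (ln(S/K) + (r+σ²/2)T) / (σ√T) = (ln(66.53/76.23) + (0.0341+0.3759²/2)·2.7529) / 0.623688 = (-0.136102 + 0.288367) / 0.623688 = 0.244137
d₂ = d₁ − σ√T = 0.244137 − 0.623688 = -0.379551
e^{−rT} = 0.910398
N(d₁) = 0.596438,  N(d₂) = 0.352139
V = S·N(d₁) − K·e^{−rT}·N(d₂) = 39.680992 − 24.438324 = 15.242668 (the quoted price), and the Black–Scholes price is strictly increasing in σ, so σ is unique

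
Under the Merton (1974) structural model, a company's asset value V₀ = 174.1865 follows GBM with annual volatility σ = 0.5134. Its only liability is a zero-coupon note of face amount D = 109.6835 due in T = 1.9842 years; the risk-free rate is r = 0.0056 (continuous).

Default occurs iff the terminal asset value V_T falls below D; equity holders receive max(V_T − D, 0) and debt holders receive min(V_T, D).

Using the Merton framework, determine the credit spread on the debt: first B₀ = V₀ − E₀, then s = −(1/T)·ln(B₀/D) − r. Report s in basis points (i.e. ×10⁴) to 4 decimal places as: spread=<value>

spread=738.0490

Equity is a call on the firm's assets struck at D = 109.6835:
d₁ = [ln(V₀/D) + (r + σ²/2)T] / (σ√T)
   = [ln(174.1865/109.6835) + (0.0056 + 0.5·0.5134²)·1.9842] / (0.5134·√1.9842)
   = [0.462528 + 0.272609] / 0.723184 = 1.016528
d₂ = d₁ − σ√T = 1.016528 − 0.723184 = 0.293344
N(d₁) = 0.845311,  N(d₂) = 0.615371,  e^(−rT) = 0.988950
E₀ = V₀·N(d₁) − D·e^(−rT)·N(d₂)
   = 174.1865·0.845311 − 109.6835·0.988950·0.615371 = 80.491601
B₀ = V₀ − E₀ = 174.1865 − 80.491601 = 93.694899
spread = −(1/T)·ln(B₀/D) − r = −(1/1.9842)·ln(93.694899/109.6835) − 0.0056 = 0.07380490
in basis points: 0.07380490 × 10⁴ = 738.0490 bp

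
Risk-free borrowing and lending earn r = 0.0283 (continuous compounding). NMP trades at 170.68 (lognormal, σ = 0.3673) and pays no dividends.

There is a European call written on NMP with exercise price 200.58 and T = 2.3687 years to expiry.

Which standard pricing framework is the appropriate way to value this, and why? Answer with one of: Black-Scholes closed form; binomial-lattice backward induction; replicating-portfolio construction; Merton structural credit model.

Key observation: a European-exercise option on NMP struck at 200.58 — a GBM underlying with constant parameters — admits an analytic price: the data contain no early exercise, no discrete tree, no debt structure.

framework: Black-Scholes closed form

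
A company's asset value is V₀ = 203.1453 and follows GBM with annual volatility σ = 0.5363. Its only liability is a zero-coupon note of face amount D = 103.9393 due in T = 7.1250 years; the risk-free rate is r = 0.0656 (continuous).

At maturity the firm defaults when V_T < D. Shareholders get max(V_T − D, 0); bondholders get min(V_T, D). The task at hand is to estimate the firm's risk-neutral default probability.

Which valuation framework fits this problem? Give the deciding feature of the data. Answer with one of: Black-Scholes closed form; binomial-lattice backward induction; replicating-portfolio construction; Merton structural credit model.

framework: Merton structural credit model

Key observation: a levered firm with one bullet debt due at 7.1250 years is the canonical structural-credit setup: equity is a call on the firm's assets struck at the face value.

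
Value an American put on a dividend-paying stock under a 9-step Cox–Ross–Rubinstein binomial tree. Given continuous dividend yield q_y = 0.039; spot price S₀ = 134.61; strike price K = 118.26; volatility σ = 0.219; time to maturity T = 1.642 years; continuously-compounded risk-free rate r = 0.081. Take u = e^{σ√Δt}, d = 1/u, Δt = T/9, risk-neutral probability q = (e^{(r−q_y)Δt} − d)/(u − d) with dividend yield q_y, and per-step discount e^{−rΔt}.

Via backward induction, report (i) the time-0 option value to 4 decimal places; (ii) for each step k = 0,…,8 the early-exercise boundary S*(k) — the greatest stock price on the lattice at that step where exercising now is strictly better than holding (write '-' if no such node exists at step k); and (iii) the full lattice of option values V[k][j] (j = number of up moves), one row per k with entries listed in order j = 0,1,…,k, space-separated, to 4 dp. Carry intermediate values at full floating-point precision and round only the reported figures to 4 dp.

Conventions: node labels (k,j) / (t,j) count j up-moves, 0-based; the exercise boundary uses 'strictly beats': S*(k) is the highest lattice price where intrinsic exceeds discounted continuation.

Δt=0.18244  u=1.09806  d=0.91070  q=0.51769  discount=0.98533
step 9 (expiry): payoffs max(K−S,0) = 60.2568 48.3238 33.9358 16.5878 0.0000 0.0000 0.0000 0.0000 0.0000 0.0000
step 8: (k=8,j=0): S=63.6908, K−S=54.5692, hold=53.2859 ⇒ V=54.5692 exercise | (k=8,j=1): S=76.7940, K−S=41.4660, hold=40.2757 ⇒ V=41.4660 exercise | (k=8,j=2): S=92.5928, K−S=25.6672, hold=24.5889 ⇒ V=25.6672 exercise | (k=8,j=3): S=111.6419, K−S=6.6181, hold=7.8831 ⇒ V=7.8831 continue | (k=8,j=4): S=134.6100, K−S=0.0000, hold=0.0000 ⇒ V=0.0000 continue | (k=8,j=5): S=162.3033, K−S=0.0000, hold=0.0000 ⇒ V=0.0000 continue | (k=8,j=6): S=195.6940, K−S=0.0000, hold=0.0000 ⇒ V=0.0000 continue | (k=8,j=7): S=235.9541, K−S=0.0000, hold=0.0000 ⇒ V=0.0000 continue | (k=8,j=8): S=284.4969, K−S=0.0000, hold=0.0000 ⇒ V=0.0000 continue  boundary S*=92.5928
step 7: (k=7,j=0): S=69.9362, K−S=48.3238, hold=47.0848 ⇒ V=48.3238 exercise | (k=7,j=1): S=84.3242, K−S=33.9358, hold=32.7989 ⇒ V=33.9358 exercise | (k=7,j=2): S=101.6722, K−S=16.5878, hold=16.2192 ⇒ V=16.5878 exercise | (k=7,j=3): S=122.5892, K−S=0.0000, hold=3.7464 ⇒ V=3.7464 continue | (k=7,j=4): S=147.8095, K−S=0.0000, hold=0.0000 ⇒ V=0.0000 continue | (k=7,j=5): S=178.2184, K−S=0.0000, hold=0.0000 ⇒ V=0.0000 continue | (k=7,j=6): S=214.8832, K−S=0.0000, hold=0.0000 ⇒ V=0.0000 continue | (k=7,j=7): S=259.0911, K−S=0.0000, hold=0.0000 ⇒ V=0.0000 continue  boundary S*=101.6722
step 6: (k=6,j=0): S=76.7940, K−S=41.4660, hold=40.2757 ⇒ V=41.4660 exercise | (k=6,j=1): S=92.5928, K−S=25.6672, hold=24.5889 ⇒ V=25.6672 exercise | (k=6,j=2): S=111.6419, K−S=6.6181, hold=9.7941 ⇒ V=9.7941 continue | (k=6,j=3): S=134.6100, K−S=0.0000, hold=1.7804 ⇒ V=1.7804 continue | (k=6,j=4): S=162.3033, K−S=0.0000, hold=0.0000 ⇒ V=0.0000 continue | (k=6,j=5): S=195.6940, K−S=0.0000, hold=0.0000 ⇒ V=0.0000 continue | (k=6,j=6): S=235.9541, K−S=0.0000, hold=0.0000 ⇒ V=0.0000 continue  boundary S*=92.5928
step 5: (k=5,j=0): S=84.3242, K−S=33.9358, hold=32.7989 ⇒ V=33.9358 exercise | (k=5,j=1): S=101.6722, K−S=16.5878, hold=17.1940 ⇒ V=17.1940 continue | (k=5,j=2): S=122.5892, K−S=0.0000, hold=5.5627 ⇒ V=5.5627 continue | (k=5,j=3): S=147.8095, K−S=0.0000, hold=0.8461 ⇒ V=0.8461 continue | (k=5,j=4): S=178.2184, K−S=0.0000, hold=0.0000 ⇒ V=0.0000 continue | (k=5,j=5): S=214.8832, K−S=0.0000, hold=0.0000 ⇒ V=0.0000 continue  boundary S*=84.3242
step 4: (k=4,j=0): S=92.5928, K−S=25.6672, hold=24.8981 ⇒ V=25.6672 exercise | (k=4,j=1): S=111.6419, K−S=6.6181, hold=11.0087 ⇒ V=11.0087 continue | (k=4,j=2): S=134.6100, K−S=0.0000, hold=3.0752 ⇒ V=3.0752 continue | (k=4,j=3): S=162.3033, K−S=0.0000, hold=0.4021 ⇒ V=0.4021 continue | (k=4,j=4): S=195.6940, K−S=0.0000, hold=0.0000 ⇒ V=0.0000 continue  boundary S*=92.5928
step 3: (k=3,j=0): S=101.6722, K−S=16.5878, hold=17.8135 ⇒ V=17.8135 continue | (k=3,j=1): S=122.5892, K−S=0.0000, hold=6.8004 ⇒ V=6.8004 continue | (k=3,j=2): S=147.8095, K−S=0.0000, hold=1.6666 ⇒ V=1.6666 continue | (k=3,j=3): S=178.2184, K−S=0.0000, hold=0.1911 ⇒ V=0.1911 continue  boundary S*=-
step 2: (k=2,j=0): S=111.6419, K−S=6.6181, hold=11.9345 ⇒ V=11.9345 continue | (k=2,j=1): S=134.6100, K−S=0.0000, hold=4.0819 ⇒ V=4.0819 continue | (k=2,j=2): S=162.3033, K−S=0.0000, hold=0.8895 ⇒ V=0.8895 continue  boundary S*=-
step 1: (k=1,j=0): S=122.5892, K−S=0.0000, hold=7.7539 ⇒ V=7.7539 continue | (k=1,j=1): S=147.8095, K−S=0.0000, hold=2.3936 ⇒ V=2.3936 continue  boundary S*=-
step 0: (k=0,j=0): S=134.6100, K−S=0.0000, hold=4.9059 ⇒ V=4.9059 continue  boundary S*=-

price = 4.9059
boundary = - - - - 92.5928 84.3242 92.5928 101.6722 92.5928
tree:
4.9059
7.7539 2.3936
11.9345 4.0819 0.8895
17.8135 6.8004 1.6666 0.1911
25.6672 11.0087 3.0752 0.4021 0.0000
33.9358 17.1940 5.5627 0.8461 0.0000 0.0000
41.4660 25.6672 9.7941 1.7804 0.0000 0.0000 0.0000
48.3238 33.9358 16.5878 3.7464 0.0000 0.0000 0.0000 0.0000
54.5692 41.4660 25.6672 7.8831 0.0000 0.0000 0.0000 0.0000 0.0000
60.2568 48.3238 33.9358 16.5878 0.0000 0.0000 0.0000 0.0000 0.0000 0.0000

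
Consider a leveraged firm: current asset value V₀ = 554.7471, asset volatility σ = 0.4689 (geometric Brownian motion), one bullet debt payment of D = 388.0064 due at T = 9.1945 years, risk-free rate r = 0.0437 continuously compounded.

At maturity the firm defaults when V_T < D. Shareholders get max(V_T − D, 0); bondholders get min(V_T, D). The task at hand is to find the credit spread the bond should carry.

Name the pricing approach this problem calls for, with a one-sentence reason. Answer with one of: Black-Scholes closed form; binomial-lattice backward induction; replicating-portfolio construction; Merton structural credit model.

Key observation: the data describe a firm's assets (V₀ = 554.7471, GBM) and a single zero-coupon debt of face 388.0064, so credit quantities follow from equity-as-call in the structural model.

framework: Merton structural credit model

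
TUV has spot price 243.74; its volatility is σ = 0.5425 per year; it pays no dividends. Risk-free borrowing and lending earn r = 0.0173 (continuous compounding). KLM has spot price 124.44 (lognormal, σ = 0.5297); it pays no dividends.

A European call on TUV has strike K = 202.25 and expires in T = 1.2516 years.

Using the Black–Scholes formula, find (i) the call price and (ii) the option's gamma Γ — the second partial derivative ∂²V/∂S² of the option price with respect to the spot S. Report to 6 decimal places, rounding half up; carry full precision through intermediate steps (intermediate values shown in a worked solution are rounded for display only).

price = 78.533628
Γ = 0.002188

σ√T = 0.5425·√1.2516 = 0.606921
d₁ = (ln(S/K) + (r+σ²/2)T) / (σ√T) = (ln(243.74/202.25) + (0.0173+0.5425²/2)·1.2516) / 0.606921 = (0.186598 + 0.205830) / 0.606921 = 0.646586
d₂ = d₁ − σ√T = 0.646586 − 0.606921 = 0.039665
e^{−rT} = 0.978580
N(d₁) = 0.741050,  N(d₂) = 0.515820
Call price V = S·N(d₁) − K·e^{−rT}·N(d₂) = 180.623552 − 102.089924 = 78.533628
φ(d₁) = (1/√(2π))·e^{−d₁²/2} = 0.323688
Γ = φ(d₁) / (S·σ·√T) = 0.002188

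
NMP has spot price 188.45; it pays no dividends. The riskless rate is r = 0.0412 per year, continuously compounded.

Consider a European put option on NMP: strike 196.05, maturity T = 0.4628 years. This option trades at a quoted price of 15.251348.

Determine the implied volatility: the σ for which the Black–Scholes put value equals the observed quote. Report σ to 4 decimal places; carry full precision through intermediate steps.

sigma = 0.2560

At σ = 0.2560 the Black–Scholes value reproduces the quote:
σ√T = 0.256·√0.4628 = 0.174155
d₁ = (ln(S/K) + (r+σ²/2)T) / (σ√T) = (ln(188.45/196.05) + (0.0412+0.256²/2)·0.4628) / 0.174155 = (-0.039537 + 0.034232) / 0.174155 = -0.030459
d₂ = d₁ − σ√T = -0.030459 − 0.174155 = -0.204614
e^{−rT} = 0.981113
N(−d₁) = 0.512150,  N(−d₂) = 0.581063
V = K·e^{−rT}·N(−d₂) − S·N(−d₁) = 111.765932 − 96.514584 = 15.251348 (the observed quote) — the price is monotone increasing in volatility, hence this σ is the only solution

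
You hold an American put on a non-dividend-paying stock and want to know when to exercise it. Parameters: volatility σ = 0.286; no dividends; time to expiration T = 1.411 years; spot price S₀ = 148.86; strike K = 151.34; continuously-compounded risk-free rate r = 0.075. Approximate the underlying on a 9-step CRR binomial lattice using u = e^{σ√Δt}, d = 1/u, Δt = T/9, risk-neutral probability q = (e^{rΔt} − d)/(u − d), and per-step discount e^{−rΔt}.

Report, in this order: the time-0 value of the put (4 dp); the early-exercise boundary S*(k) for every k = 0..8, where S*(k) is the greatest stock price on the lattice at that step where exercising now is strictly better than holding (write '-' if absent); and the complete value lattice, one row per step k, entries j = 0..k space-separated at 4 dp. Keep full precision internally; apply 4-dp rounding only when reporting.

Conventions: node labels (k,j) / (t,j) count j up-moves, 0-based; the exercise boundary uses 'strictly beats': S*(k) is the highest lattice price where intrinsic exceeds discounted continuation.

price = 15.6958
boundary = - - - 105.9831 118.6908 105.9831 118.6908 105.9831 118.6908
tree:
15.6958
23.0563 9.3594
32.8713 14.6548 4.7571
45.3569 22.2640 8.0689 1.8540
56.7040 32.6492 13.3264 3.4720 0.4251
66.8363 45.3569 21.2947 6.3841 0.9033 0.0000
75.8837 56.7040 32.6492 11.4541 1.9196 0.0000 0.0000
83.9625 66.8363 45.3569 19.8520 4.0789 0.0000 0.0000 0.0000
91.1763 75.8837 56.7040 32.6492 8.6675 0.0000 0.0000 0.0000 0.0000
97.6178 83.9625 66.8363 45.3569 18.4178 0.0000 0.0000 0.0000 0.0000 0.0000

Δt=0.15678  u=1.11990  d=0.89293  q=0.52383  discount=0.98831
step 9 (expiry): payoffs max(K−S,0) = 97.6178 83.9625 66.8363 45.3569 18.4178 0.0000 0.0000 0.0000 0.0000 0.0000
step 8: (k=8,j=0): S=60.1637, K−S=91.1763, hold=89.4072 ⇒ V=91.1763 exercise | (k=8,j=1): S=75.4563, K−S=75.8837, hold=74.1147 ⇒ V=75.8837 exercise | (k=8,j=2): S=94.6360, K−S=56.7040, hold=54.9350 ⇒ V=56.7040 exercise | (k=8,j=3): S=118.6908, K−S=32.6492, hold=30.8801 ⇒ V=32.6492 exercise | (k=8,j=4): S=148.8600, K−S=2.4800, hold=8.6675 ⇒ V=8.6675 continue | (k=8,j=5): S=186.6977, K−S=0.0000, hold=0.0000 ⇒ V=0.0000 continue | (k=8,j=6): S=234.1531, K−S=0.0000, hold=0.0000 ⇒ V=0.0000 continue | (k=8,j=7): S=293.6708, K−S=0.0000, hold=0.0000 ⇒ V=0.0000 continue | (k=8,j=8): S=368.3169, K−S=0.0000, hold=0.0000 ⇒ V=0.0000 continue  boundary S*=118.6908
step 7: (k=7,j=0): S=67.3775, K−S=83.9625, hold=82.1934 ⇒ V=83.9625 exercise | (k=7,j=1): S=84.5037, K−S=66.8363, hold=65.0672 ⇒ V=66.8363 exercise | (k=7,j=2): S=105.9831, K−S=45.3569, hold=43.5878 ⇒ V=45.3569 exercise | (k=7,j=3): S=132.9222, K−S=18.4178, hold=19.8520 ⇒ V=19.8520 continue | (k=7,j=4): S=166.7088, K−S=0.0000, hold=4.0789 ⇒ V=4.0789 continue | (k=7,j=5): S=209.0833, K−S=0.0000, hold=0.0000 ⇒ V=0.0000 continue | (k=7,j=6): S=262.2288, K−S=0.0000, hold=0.0000 ⇒ V=0.0000 continue | (k=7,j=7): S=328.8829, K−S=0.0000, hold=0.0000 ⇒ V=0.0000 continue  boundary S*=105.9831
step 6: (k=6,j=0): S=75.4563, K−S=75.8837, hold=74.1147 ⇒ V=75.8837 exercise | (k=6,j=1): S=94.6360, K−S=56.7040, hold=54.9350 ⇒ V=56.7040 exercise | (k=6,j=2): S=118.6908, K−S=32.6492, hold=31.6226 ⇒ V=32.6492 exercise | (k=6,j=3): S=148.8600, K−S=2.4800, hold=11.4541 ⇒ V=11.4541 continue | (k=6,j=4): S=186.6977, K−S=0.0000, hold=1.9196 ⇒ V=1.9196 continue | (k=6,j=5): S=234.1531, K−S=0.0000, hold=0.0000 ⇒ V=0.0000 continue | (k=6,j=6): S=293.6708, K−S=0.0000, hold=0.0000 ⇒ V=0.0000 continue  boundary S*=118.6908
step 5: (k=5,j=0): S=84.5037, K−S=66.8363, hold=65.0672 ⇒ V=66.8363 exercise | (k=5,j=1): S=105.9831, K−S=45.3569, hold=43.5878 ⇒ V=45.3569 exercise | (k=5,j=2): S=132.9222, K−S=18.4178, hold=21.2947 ⇒ V=21.2947 continue | (k=5,j=3): S=166.7088, K−S=0.0000, hold=6.3841 ⇒ V=6.3841 continue | (k=5,j=4): S=209.0833, K−S=0.0000, hold=0.9033 ⇒ V=0.9033 continue | (k=5,j=5): S=262.2288, K−S=0.0000, hold=0.0000 ⇒ V=0.0000 continue  boundary S*=105.9831
step 4: (k=4,j=0): S=94.6360, K−S=56.7040, hold=54.9350 ⇒ V=56.7040 exercise | (k=4,j=1): S=118.6908, K−S=32.6492, hold=32.3695 ⇒ V=32.6492 exercise | (k=4,j=2): S=148.8600, K−S=2.4800, hold=13.3264 ⇒ V=13.3264 continue | (k=4,j=3): S=186.6977, K−S=0.0000, hold=3.4720 ⇒ V=3.4720 continue | (k=4,j=4): S=234.1531, K−S=0.0000, hold=0.4251 ⇒ V=0.4251 continue  boundary S*=118.6908
step 3: (k=3,j=0): S=105.9831, K−S=45.3569, hold=43.5878 ⇒ V=45.3569 exercise | (k=3,j=1): S=132.9222, K−S=18.4178, hold=22.2640 ⇒ V=22.2640 continue | (k=3,j=2): S=166.7088, K−S=0.0000, hold=8.0689 ⇒ V=8.0689 continue | (k=3,j=3): S=209.0833, K−S=0.0000, hold=1.8540 ⇒ V=1.8540 continue  boundary S*=105.9831
step 2: (k=2,j=0): S=118.6908, K−S=32.6492, hold=32.8713 ⇒ V=32.8713 continue | (k=2,j=1): S=148.8600, K−S=2.4800, hold=14.6548 ⇒ V=14.6548 continue | (k=2,j=2): S=186.6977, K−S=0.0000, hold=4.7571 ⇒ V=4.7571 continue  boundary S*=-
step 1: (k=1,j=0): S=132.9222, K−S=18.4178, hold=23.0563 ⇒ V=23.0563 continue | (k=1,j=1): S=166.7088, K−S=0.0000, hold=9.3594 ⇒ V=9.3594 continue  boundary S*=-
step 0: (k=0,j=0): S=148.8600, K−S=2.4800, hold=15.6958 ⇒ V=15.6958 continue  boundary S*=-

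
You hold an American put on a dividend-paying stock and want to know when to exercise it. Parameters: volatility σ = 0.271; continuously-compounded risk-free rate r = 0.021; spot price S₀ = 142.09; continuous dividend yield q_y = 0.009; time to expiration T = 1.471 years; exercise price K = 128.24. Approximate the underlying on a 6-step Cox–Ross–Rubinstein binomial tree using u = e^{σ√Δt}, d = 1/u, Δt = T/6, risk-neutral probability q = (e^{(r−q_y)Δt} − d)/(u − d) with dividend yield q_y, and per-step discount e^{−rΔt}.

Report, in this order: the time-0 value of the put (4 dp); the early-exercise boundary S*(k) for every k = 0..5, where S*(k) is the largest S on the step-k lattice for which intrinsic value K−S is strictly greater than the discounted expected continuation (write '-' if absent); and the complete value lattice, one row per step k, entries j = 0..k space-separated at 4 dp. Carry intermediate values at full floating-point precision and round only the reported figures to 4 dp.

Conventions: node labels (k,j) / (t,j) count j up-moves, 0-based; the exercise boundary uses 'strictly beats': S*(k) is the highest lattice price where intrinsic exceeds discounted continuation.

price = 11.1406
boundary = - - - - 83.0735 95.0031
tree:
11.1406
16.7271 5.1469
24.3246 8.5928 1.4312
33.9862 14.0134 2.7530 0.0000
45.1665 22.1173 5.2955 0.0000 0.0000
55.5981 33.2369 10.1864 0.0000 0.0000 0.0000
64.7198 45.1665 19.5942 0.0000 0.0000 0.0000 0.0000

Δt=0.24517  u=1.14360  d=0.87443  q=0.47745  discount=0.99486
step 6 (expiry): payoffs max(K−S,0) = 64.7198 45.1665 19.5942 0.0000 0.0000 0.0000 0.0000
step 5: (k=5,j=0): S=72.6419, K−S=55.5981, hold=55.0997 ⇒ V=55.5981 exercise | (k=5,j=1): S=95.0031, K−S=33.2369, hold=32.7878 ⇒ V=33.2369 exercise | (k=5,j=2): S=124.2477, K−S=3.9923, hold=10.1864 ⇒ V=10.1864 continue | (k=5,j=3): S=162.4945, K−S=0.0000, hold=0.0000 ⇒ V=0.0000 continue | (k=5,j=4): S=212.5149, K−S=0.0000, hold=0.0000 ⇒ V=0.0000 continue | (k=5,j=5): S=277.9328, K−S=0.0000, hold=0.0000 ⇒ V=0.0000 continue  boundary S*=95.0031
step 4: (k=4,j=0): S=83.0735, K−S=45.1665, hold=44.6911 ⇒ V=45.1665 exercise | (k=4,j=1): S=108.6458, K−S=19.5942, hold=22.1173 ⇒ V=22.1173 continue | (k=4,j=2): S=142.0900, K−S=0.0000, hold=5.2955 ⇒ V=5.2955 continue | (k=4,j=3): S=185.8292, K−S=0.0000, hold=0.0000 ⇒ V=0.0000 continue | (k=4,j=4): S=243.0326, K−S=0.0000, hold=0.0000 ⇒ V=0.0000 continue  boundary S*=83.0735
step 3: (k=3,j=0): S=95.0031, K−S=33.2369, hold=33.9862 ⇒ V=33.9862 continue | (k=3,j=1): S=124.2477, K−S=3.9923, hold=14.0134 ⇒ V=14.0134 continue | (k=3,j=2): S=162.4945, K−S=0.0000, hold=2.7530 ⇒ V=2.7530 continue | (k=3,j=3): S=212.5149, K−S=0.0000, hold=0.0000 ⇒ V=0.0000 continue  boundary S*=-
step 2: (k=2,j=0): S=108.6458, K−S=19.5942, hold=24.3246 ⇒ V=24.3246 continue | (k=2,j=1): S=142.0900, K−S=0.0000, hold=8.5928 ⇒ V=8.5928 continue | (k=2,j=2): S=185.8292, K−S=0.0000, hold=1.4312 ⇒ V=1.4312 continue  boundary S*=-
step 1: (k=1,j=0): S=124.2477, K−S=3.9923, hold=16.7271 ⇒ V=16.7271 continue | (k=1,j=1): S=162.4945, K−S=0.0000, hold=5.1469 ⇒ V=5.1469 continue  boundary S*=-
step 0: (k=0,j=0): S=142.0900, K−S=0.0000, hold=11.1406 ⇒ V=11.1406 continue  boundary S*=-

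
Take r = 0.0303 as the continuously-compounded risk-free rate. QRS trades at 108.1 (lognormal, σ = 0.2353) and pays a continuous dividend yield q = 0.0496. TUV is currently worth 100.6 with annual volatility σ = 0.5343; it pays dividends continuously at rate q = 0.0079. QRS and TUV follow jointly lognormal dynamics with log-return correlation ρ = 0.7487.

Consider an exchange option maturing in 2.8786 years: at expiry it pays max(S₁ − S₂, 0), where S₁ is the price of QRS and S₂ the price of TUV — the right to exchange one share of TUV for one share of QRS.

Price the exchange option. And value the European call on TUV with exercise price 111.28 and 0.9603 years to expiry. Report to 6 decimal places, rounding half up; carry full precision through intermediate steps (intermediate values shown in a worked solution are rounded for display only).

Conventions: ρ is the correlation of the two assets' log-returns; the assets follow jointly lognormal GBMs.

σ_eff = √(σ₁² + σ₂² − 2ρσ₁σ₂) = √(0.2353² + 0.5343² − 2·0.7487·0.2353·0.5343) = 0.390625
d₁ = (ln(S₁/S₂) + (q₂ − q₁ + σ_eff²/2)T) / (σ_eff√T) = (ln(108.1/100.6) + (0.0079 − 0.0496 + 0.076294)·2.8786) / 0.662752 = 0.258750
d₂ = d₁ − σ_eff√T = 0.258750 − 0.662752 = -0.404002
N(d₁) = 0.602086,  N(d₂) = 0.343106
V = S₁·e^{−q₁T}·N(d₁) − S₂·e^{−q₂T}·N(d₂) = 56.425605 − 33.740337 = 22.685269
[vanilla: TUV call K=111.28]
σ√T = 0.5343·√0.9603 = 0.523587
d₁ = (ln(S/K) + (r−q+σ²/2)T) / (σ√T) = (ln(100.6/111.28) + (0.0303−0.0079+0.5343²/2)·0.9603) / 0.523587 = (-0.100897 + 0.158582) / 0.523587 = 0.110173
d₂ = d₁ − σ√T = 0.110173 − 0.523587 = -0.413414
e^{−rT} = 0.971322
e^{−qT} = 0.992442
N(d₁) = 0.543864,  N(d₂) = 0.339652
price = S·e^{−qT}·N(d₁) − K·e^{−rT}·N(d₂) = 54.299197 − 36.712515 = 17.586683

exchange price = 22.685269
price(TUV call K=111.28) = 17.586683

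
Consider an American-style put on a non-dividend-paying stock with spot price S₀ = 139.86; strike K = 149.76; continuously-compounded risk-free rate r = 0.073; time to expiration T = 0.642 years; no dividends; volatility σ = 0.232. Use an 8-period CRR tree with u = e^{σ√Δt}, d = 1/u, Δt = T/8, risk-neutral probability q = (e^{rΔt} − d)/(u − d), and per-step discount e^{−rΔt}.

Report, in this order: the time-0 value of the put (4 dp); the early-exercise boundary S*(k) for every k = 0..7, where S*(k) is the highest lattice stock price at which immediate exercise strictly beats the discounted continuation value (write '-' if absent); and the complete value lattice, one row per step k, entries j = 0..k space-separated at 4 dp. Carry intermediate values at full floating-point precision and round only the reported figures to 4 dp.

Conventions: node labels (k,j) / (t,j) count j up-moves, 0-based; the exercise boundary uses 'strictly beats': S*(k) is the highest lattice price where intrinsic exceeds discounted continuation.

Δt=0.08025, u=1.06793, d=0.93639, q=0.52824, disc=e^(-rΔt)=0.99416
k=8 terminal: V=max(K-S,0) → 67.0892 55.4761 42.2317 27.1268 9.9000 0.0000 0.0000 0.0000 0.0000
k=7: j=0 S=88.2866 intr=61.4734 cont=60.5986 V=61.4734[EX]; j=1 S=100.6886 intr=49.0714 cont=48.1967 V=49.0714[EX]; j=2 S=114.8327 intr=34.9273 cont=34.0526 V=34.9273[EX]; j=3 S=130.9637 intr=18.7963 cont=17.9216 V=18.7963[EX]; j=4 S=149.3607 intr=0.3993 cont=4.6431 V=4.6431[hold]; j=5 S=170.3419 intr=0.0000 cont=0.0000 V=0.0000[hold]; j=6 S=194.2705 intr=0.0000 cont=0.0000 V=0.0000[hold]; j=7 S=221.5605 intr=0.0000 cont=0.0000 V=0.0000[hold]  S*(7)=130.9637
k=6: j=0 S=94.2839 intr=55.4761 cont=54.6014 V=55.4761[EX]; j=1 S=107.5283 intr=42.2317 cont=41.3569 V=42.2317[EX]; j=2 S=122.6332 intr=27.1268 cont=26.2520 V=27.1268[EX]; j=3 S=139.8600 intr=9.9000 cont=11.2539 V=11.2539[hold]; j=4 S=159.5067 intr=0.0000 cont=2.1776 V=2.1776[hold]; j=5 S=181.9132 intr=0.0000 cont=0.0000 V=0.0000[hold]; j=6 S=207.4673 intr=0.0000 cont=0.0000 V=0.0000[hold]  S*(6)=122.6332
k=5: j=0 S=100.6886 intr=49.0714 cont=48.1967 V=49.0714[EX]; j=1 S=114.8327 intr=34.9273 cont=34.0526 V=34.9273[EX]; j=2 S=130.9637 intr=18.7963 cont=18.6326 V=18.7963[EX]; j=3 S=149.3607 intr=0.3993 cont=6.4217 V=6.4217[hold]; j=4 S=170.3419 intr=0.0000 cont=1.0213 V=1.0213[hold]; j=5 S=194.2705 intr=0.0000 cont=0.0000 V=0.0000[hold]  S*(5)=130.9637
k=4: j=0 S=107.5283 intr=42.2317 cont=41.3569 V=42.2317[EX]; j=1 S=122.6332 intr=27.1268 cont=26.2520 V=27.1268[EX]; j=2 S=139.8600 intr=9.9000 cont=12.1879 V=12.1879[hold]; j=3 S=159.5067 intr=0.0000 cont=3.5481 V=3.5481[hold]; j=4 S=181.9132 intr=0.0000 cont=0.4790 V=0.4790[hold]  S*(4)=122.6332
k=3: j=0 S=114.8327 intr=34.9273 cont=34.0526 V=34.9273[EX]; j=1 S=130.9637 intr=18.7963 cont=19.1231 V=19.1231[hold]; j=2 S=149.3607 intr=0.3993 cont=7.5795 V=7.5795[hold]; j=3 S=170.3419 intr=0.0000 cont=1.9156 V=1.9156[hold]  S*(3)=114.8327
k=2: j=0 S=122.6332 intr=27.1268 cont=26.4236 V=27.1268[EX]; j=1 S=139.8600 intr=9.9000 cont=12.9492 V=12.9492[hold]; j=2 S=159.5067 intr=0.0000 cont=4.5608 V=4.5608[hold]  S*(2)=122.6332
k=1: j=0 S=130.9637 intr=18.7963 cont=19.5229 V=19.5229[hold]; j=1 S=149.3607 intr=0.3993 cont=8.4683 V=8.4683[hold]  S*(1)=-
k=0: j=0 S=139.8600 intr=9.9000 cont=13.6035 V=13.6035[hold]  S*(0)=-

price = 13.6035
boundary = - - 122.6332 114.8327 122.6332 130.9637 122.6332 130.9637
tree:
13.6035
19.5229 8.4683
27.1268 12.9492 4.5608
34.9273 19.1231 7.5795 1.9156
42.2317 27.1268 12.1879 3.5481 0.4790
49.0714 34.9273 18.7963 6.4217 1.0213 0.0000
55.4761 42.2317 27.1268 11.2539 2.1776 0.0000 0.0000
61.4734 49.0714 34.9273 18.7963 4.6431 0.0000 0.0000 0.0000
67.0892 55.4761 42.2317 27.1268 9.9000 0.0000 0.0000 0.0000 0.0000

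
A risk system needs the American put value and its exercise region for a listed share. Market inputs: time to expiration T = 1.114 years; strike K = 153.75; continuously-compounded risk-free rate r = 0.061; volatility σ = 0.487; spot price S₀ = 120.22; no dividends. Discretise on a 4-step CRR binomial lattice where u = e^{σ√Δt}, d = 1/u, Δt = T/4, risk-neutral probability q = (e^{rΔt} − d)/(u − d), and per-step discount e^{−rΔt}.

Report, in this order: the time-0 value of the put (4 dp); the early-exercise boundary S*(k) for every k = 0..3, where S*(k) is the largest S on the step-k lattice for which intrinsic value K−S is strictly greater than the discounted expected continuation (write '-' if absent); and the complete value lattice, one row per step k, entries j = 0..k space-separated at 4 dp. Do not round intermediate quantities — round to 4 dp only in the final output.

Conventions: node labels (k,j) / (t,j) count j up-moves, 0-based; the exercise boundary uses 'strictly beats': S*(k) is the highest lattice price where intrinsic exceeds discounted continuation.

price = 43.4036
boundary = - - 71.9027 92.9739
tree:
43.4036
61.0758 24.9861
81.8473 39.7958 9.1359
98.1430 60.7761 17.5022 0.0000
110.7456 81.8473 33.5300 0.0000 0.0000

Δt=0.27850, u=1.29305, d=0.77336, q=0.46907, disc=e^(-rΔt)=0.98315
k=4 terminal: V=max(K-S,0) → 110.7456 81.8473 33.5300 0.0000 0.0000
k=3: j=0 S=55.6070 intr=98.1430 cont=95.5531 V=98.1430[EX]; j=1 S=92.9739 intr=60.7761 cont=58.1862 V=60.7761[EX]; j=2 S=155.4507 intr=0.0000 cont=17.5022 V=17.5022[hold]; j=3 S=259.9108 intr=0.0000 cont=0.0000 V=0.0000[hold]  S*(3)=92.9739
k=2: j=0 S=71.9027 intr=81.8473 cont=79.2574 V=81.8473[EX]; j=1 S=120.2200 intr=33.5300 cont=39.7958 V=39.7958[hold]; j=2 S=201.0057 intr=0.0000 cont=9.1359 V=9.1359[hold]  S*(2)=71.9027
k=1: j=0 S=92.9739 intr=60.7761 cont=61.0758 V=61.0758[hold]; j=1 S=155.4507 intr=0.0000 cont=24.9861 V=24.9861[hold]  S*(1)=-
k=0: j=0 S=120.2200 intr=33.5300 cont=43.4036 V=43.4036[hold]  S*(0)=-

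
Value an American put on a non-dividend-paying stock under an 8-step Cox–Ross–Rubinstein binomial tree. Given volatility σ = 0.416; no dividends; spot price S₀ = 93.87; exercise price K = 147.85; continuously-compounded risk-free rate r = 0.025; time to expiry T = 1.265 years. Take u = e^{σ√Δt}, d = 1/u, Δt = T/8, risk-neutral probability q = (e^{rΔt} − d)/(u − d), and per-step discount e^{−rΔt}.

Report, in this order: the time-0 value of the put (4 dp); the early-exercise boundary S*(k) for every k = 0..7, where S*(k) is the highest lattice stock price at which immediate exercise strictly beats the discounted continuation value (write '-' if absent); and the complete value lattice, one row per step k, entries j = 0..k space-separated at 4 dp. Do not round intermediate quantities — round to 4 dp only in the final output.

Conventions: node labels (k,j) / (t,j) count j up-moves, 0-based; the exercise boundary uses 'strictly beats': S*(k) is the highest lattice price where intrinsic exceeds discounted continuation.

price = 56.6404
boundary = - - 67.4284 79.5582 67.4284 79.5582 93.8700 110.7564
tree:
56.6404
68.4740 43.8080
80.4216 55.6128 30.9000
90.7020 68.2918 41.8209 18.8773
99.4150 80.4216 54.5808 27.8218 8.9764
106.7996 90.7020 68.2918 39.6195 14.7872 2.5166
113.0583 99.4150 80.4216 53.9800 23.8017 4.7731 0.0000
118.3628 106.7996 90.7020 68.2918 37.0936 9.0527 0.0000 0.0000
122.8585 113.0583 99.4150 80.4216 53.9800 17.1695 0.0000 0.0000 0.0000

Δt=0.15812  u=1.17989  d=0.84754  q=0.47066  discount=0.99605
step 8 (expiry): payoffs max(K−S,0) = 122.8585 113.0583 99.4150 80.4216 53.9800 17.1695 0.0000 0.0000 0.0000
step 7: (k=7,j=0): S=29.4872, K−S=118.3628, hold=117.7795 ⇒ V=118.3628 exercise | (k=7,j=1): S=41.0504, K−S=106.7996, hold=106.2163 ⇒ V=106.7996 exercise | (k=7,j=2): S=57.1480, K−S=90.7020, hold=90.1187 ⇒ V=90.7020 exercise | (k=7,j=3): S=79.5582, K−S=68.2918, hold=67.7085 ⇒ V=68.2918 exercise | (k=7,j=4): S=110.7564, K−S=37.0936, hold=36.5103 ⇒ V=37.0936 exercise | (k=7,j=5): S=154.1887, K−S=0.0000, hold=9.0527 ⇒ V=9.0527 continue | (k=7,j=6): S=214.6527, K−S=0.0000, hold=0.0000 ⇒ V=0.0000 continue | (k=7,j=7): S=298.8273, K−S=0.0000, hold=0.0000 ⇒ V=0.0000 continue  boundary S*=110.7564
step 6: (k=6,j=0): S=34.7917, K−S=113.0583, hold=112.4750 ⇒ V=113.0583 exercise | (k=6,j=1): S=48.4350, K−S=99.4150, hold=98.8317 ⇒ V=99.4150 exercise | (k=6,j=2): S=67.4284, K−S=80.4216, hold=79.8383 ⇒ V=80.4216 exercise | (k=6,j=3): S=93.8700, K−S=53.9800, hold=53.3967 ⇒ V=53.9800 exercise | (k=6,j=4): S=130.6805, K−S=17.1695, hold=23.8017 ⇒ V=23.8017 continue | (k=6,j=5): S=181.9259, K−S=0.0000, hold=4.7731 ⇒ V=4.7731 continue | (k=6,j=6): S=253.2668, K−S=0.0000, hold=0.0000 ⇒ V=0.0000 continue  boundary S*=93.8700
step 5: (k=5,j=0): S=41.0504, K−S=106.7996, hold=106.2163 ⇒ V=106.7996 exercise | (k=5,j=1): S=57.1480, K−S=90.7020, hold=90.1187 ⇒ V=90.7020 exercise | (k=5,j=2): S=79.5582, K−S=68.2918, hold=67.7085 ⇒ V=68.2918 exercise | (k=5,j=3): S=110.7564, K−S=37.0936, hold=39.6195 ⇒ V=39.6195 continue | (k=5,j=4): S=154.1887, K−S=0.0000, hold=14.7872 ⇒ V=14.7872 continue | (k=5,j=5): S=214.6527, K−S=0.0000, hold=2.5166 ⇒ V=2.5166 continue  boundary S*=79.5582
step 4: (k=4,j=0): S=48.4350, K−S=99.4150, hold=98.8317 ⇒ V=99.4150 exercise | (k=4,j=1): S=67.4284, K−S=80.4216, hold=79.8383 ⇒ V=80.4216 exercise | (k=4,j=2): S=93.8700, K−S=53.9800, hold=54.5808 ⇒ V=54.5808 continue | (k=4,j=3): S=130.6805, K−S=17.1695, hold=27.8218 ⇒ V=27.8218 continue | (k=4,j=4): S=181.9259, K−S=0.0000, hold=8.9764 ⇒ V=8.9764 continue  boundary S*=67.4284
step 3: (k=3,j=0): S=57.1480, K−S=90.7020, hold=90.1187 ⇒ V=90.7020 exercise | (k=3,j=1): S=79.5582, K−S=68.2918, hold=67.9901 ⇒ V=68.2918 exercise | (k=3,j=2): S=110.7564, K−S=37.0936, hold=41.8209 ⇒ V=41.8209 continue | (k=3,j=3): S=154.1887, K−S=0.0000, hold=18.8773 ⇒ V=18.8773 continue  boundary S*=79.5582
step 2: (k=2,j=0): S=67.4284, K−S=80.4216, hold=79.8383 ⇒ V=80.4216 exercise | (k=2,j=1): S=93.8700, K−S=53.9800, hold=55.6128 ⇒ V=55.6128 continue | (k=2,j=2): S=130.6805, K−S=17.1695, hold=30.9000 ⇒ V=30.9000 continue  boundary S*=67.4284
step 1: (k=1,j=0): S=79.5582, K−S=68.2918, hold=68.4740 ⇒ V=68.4740 continue | (k=1,j=1): S=110.7564, K−S=37.0936, hold=43.8080 ⇒ V=43.8080 continue  boundary S*=-
step 0: (k=0,j=0): S=93.8700, K−S=53.9800, hold=56.6404 ⇒ V=56.6404 continue  boundary S*=-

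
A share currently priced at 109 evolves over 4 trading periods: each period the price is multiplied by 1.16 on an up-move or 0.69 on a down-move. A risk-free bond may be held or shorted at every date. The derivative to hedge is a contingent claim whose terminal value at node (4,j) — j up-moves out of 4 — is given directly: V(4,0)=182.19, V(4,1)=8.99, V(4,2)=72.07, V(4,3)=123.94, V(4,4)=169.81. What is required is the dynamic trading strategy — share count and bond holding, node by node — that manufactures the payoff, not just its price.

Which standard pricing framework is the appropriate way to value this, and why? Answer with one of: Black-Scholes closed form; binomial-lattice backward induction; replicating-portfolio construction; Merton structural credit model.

framework: replicating-portfolio construction

Key observation: the task asks for the hedge itself — share and bond holdings at every node of the 4-period tree on spot 109 with factors 1.16/0.69 — which is exactly what the replicating-portfolio construction produces.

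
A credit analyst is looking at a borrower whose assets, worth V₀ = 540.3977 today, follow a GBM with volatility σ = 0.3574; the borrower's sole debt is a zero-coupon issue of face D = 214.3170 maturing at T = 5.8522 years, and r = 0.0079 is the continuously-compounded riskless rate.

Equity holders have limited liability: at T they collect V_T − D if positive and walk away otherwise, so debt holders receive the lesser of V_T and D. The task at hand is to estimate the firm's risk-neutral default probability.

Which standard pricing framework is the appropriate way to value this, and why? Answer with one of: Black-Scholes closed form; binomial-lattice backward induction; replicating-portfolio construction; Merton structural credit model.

framework: Merton structural credit model

Key observation: the data describe a firm's assets (V₀ = 540.3977, GBM) and a single zero-coupon debt of face 214.3170, so credit quantities follow from equity-as-call in the structural model.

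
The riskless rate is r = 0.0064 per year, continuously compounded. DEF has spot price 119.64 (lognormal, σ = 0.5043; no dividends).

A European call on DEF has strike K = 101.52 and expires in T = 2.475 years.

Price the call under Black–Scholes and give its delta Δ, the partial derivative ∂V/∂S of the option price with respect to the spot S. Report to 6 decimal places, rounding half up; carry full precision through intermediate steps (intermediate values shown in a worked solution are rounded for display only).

σ√T = 0.5043·√2.475 = 0.793371
d₁ = (ln(S/K) + (r+σ²/2)T) / (σ√T) = (ln(119.64/101.52) + (0.0064+0.5043²/2)·2.475) / 0.793371 = (0.164231 + 0.330559) / 0.793371 = 0.623656
d₂ = d₁ − σ√T = 0.623656 − 0.793371 = -0.169716
e^{−rT} = 0.984285
N(d₁) = 0.733573,  N(d₂) = 0.432617
Call price V = S·N(d₁) − K·e^{−rT}·N(d₂) = 87.764686 − 43.229057 = 44.535629
Δ = N(d₁) = 0.733573

price = 44.535629
Δ = 0.733573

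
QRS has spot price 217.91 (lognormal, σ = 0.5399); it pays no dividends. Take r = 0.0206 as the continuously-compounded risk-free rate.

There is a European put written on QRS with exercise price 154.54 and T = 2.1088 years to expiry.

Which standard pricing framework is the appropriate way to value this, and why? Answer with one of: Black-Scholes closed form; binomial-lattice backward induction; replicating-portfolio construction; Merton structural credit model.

framework: Black-Scholes closed form

Key observation: the strike-154.54 put on QRS is European-exercise on a continuously-modelled lognormal underlying, so its value is a single closed-form evaluation.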